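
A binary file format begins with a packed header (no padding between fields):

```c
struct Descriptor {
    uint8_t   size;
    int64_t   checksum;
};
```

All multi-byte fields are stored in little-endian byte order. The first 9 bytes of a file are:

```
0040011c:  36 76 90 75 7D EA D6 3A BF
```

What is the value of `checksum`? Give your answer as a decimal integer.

-4667181761200549770

`checksum` follows `size` (1 byte), so it starts at byte offset 1 and occupies 8 bytes.
Bytes at offsets 1..8: 76 90 75 7D EA D6 3A BF.
Little-endian: lowest address holds the least-significant byte.
Reassemble most-significant byte first: BF 3A D6 EA 7D 75 90 76 → 0xBF3AD6EA7D759076.
Top bit is set, so as a signed 64-bit value this is 0xBF3AD6EA7D759076 − 2^64 = -4667181761200549770.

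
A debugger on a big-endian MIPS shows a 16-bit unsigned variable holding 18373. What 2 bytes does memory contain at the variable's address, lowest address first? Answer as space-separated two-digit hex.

47 C5

18373 in hexadecimal, padded to 16 bits, is 0x47C5.
Split into bytes (most-significant first): 47 C5.
Big-endian stores the most-significant byte at the lowest address.
So the memory order matches the most-significant-first order: 47 C5.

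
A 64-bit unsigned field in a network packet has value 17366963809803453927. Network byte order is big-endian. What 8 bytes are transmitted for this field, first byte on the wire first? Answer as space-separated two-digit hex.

F1 03 D9 92 26 66 45 E7

17366963809803453927 in hexadecimal, padded to 64 bits, is 0xF103D992266645E7.
Split into bytes (most-significant first): F1 03 D9 92 26 66 45 E7.
In big-endian order the high byte comes first in memory.
So the memory order matches the most-significant-first order: F1 03 D9 92 26 66 45 E7.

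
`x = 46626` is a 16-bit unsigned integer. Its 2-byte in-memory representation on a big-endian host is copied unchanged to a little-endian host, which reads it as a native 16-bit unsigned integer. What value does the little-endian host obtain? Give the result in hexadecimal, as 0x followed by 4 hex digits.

0x22B6

46626 in 16-bit hexadecimal is 0xB622.
Stored big-endian, the bytes at ascending addresses are B6 22.
Read back as little-endian, the first byte is least significant, giving 0x22B6.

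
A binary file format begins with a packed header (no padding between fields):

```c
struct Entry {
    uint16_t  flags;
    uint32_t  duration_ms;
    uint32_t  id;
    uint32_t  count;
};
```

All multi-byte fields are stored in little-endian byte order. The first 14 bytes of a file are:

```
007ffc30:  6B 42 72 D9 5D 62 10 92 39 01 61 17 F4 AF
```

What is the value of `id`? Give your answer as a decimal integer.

20550160

`id` follows `flags` (2 B), `duration_ms` (4 B), so it starts at offset 2 + 4 = 6 and occupies 4 bytes.
Bytes at offsets 6..9: 10 92 39 01.
Little-endian stores the least-significant byte at the lowest address.
Reassemble most-significant byte first: 01 39 92 10 → 0x01399210.
0x01399210 = 20550160.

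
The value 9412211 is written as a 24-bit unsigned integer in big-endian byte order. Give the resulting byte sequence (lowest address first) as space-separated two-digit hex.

8F 9E 73

9412211 in hexadecimal, padded to 24 bits, is 0x8F9E73.
Split into bytes (most-significant first): 8F 9E 73.
Big-endian stores the most-significant byte at the lowest address.
So the memory order matches the most-significant-first order: 8F 9E 73.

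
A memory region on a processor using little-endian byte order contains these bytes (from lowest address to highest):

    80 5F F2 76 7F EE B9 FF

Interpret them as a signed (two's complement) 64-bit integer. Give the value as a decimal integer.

-19722492122603648

Little-endian: lowest address holds the least-significant byte.
Reassemble most-significant byte first: FF B9 EE 7F 76 F2 5F 80 → 0xFFB9EE7F76F25F80.
Top bit is set, so as a signed 64-bit value this is 0xFFB9EE7F76F25F80 − 2^64 = -19722492122603648.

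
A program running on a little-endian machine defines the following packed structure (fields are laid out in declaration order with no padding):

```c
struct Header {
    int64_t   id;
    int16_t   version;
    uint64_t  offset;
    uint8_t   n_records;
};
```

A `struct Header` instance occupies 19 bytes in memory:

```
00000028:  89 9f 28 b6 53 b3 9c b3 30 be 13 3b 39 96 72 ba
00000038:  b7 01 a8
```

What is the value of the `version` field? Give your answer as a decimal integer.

-16848

`version` follows `id` (8 bytes), so it starts at byte offset 8 and occupies 2 bytes.
Bytes at offsets 8..9: 30 BE.
Little-endian: lowest address holds the least-significant byte.
Reassemble most-significant byte first: BE 30 → 0xBE30.
Top bit is set, so as a signed 16-bit value this is 0xBE30 − 2^16 = -16848.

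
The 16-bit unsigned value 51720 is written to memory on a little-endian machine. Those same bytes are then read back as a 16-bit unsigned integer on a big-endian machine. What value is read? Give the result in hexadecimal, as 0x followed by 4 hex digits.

51720 in 16-bit hexadecimal is 0xCA08.
Stored little-endian, the bytes at ascending addresses are 08 CA.
Read back as big-endian, the last byte is least significant, giving 0x08CA.

0x08CA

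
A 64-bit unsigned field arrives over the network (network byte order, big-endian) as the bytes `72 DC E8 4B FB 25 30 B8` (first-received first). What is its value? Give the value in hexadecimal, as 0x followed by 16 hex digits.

0x72DCE84BFB2530B8

Big-endian stores the most-significant byte at the lowest address.
The bytes are already most-significant first: 0x72DCE84BFB2530B8.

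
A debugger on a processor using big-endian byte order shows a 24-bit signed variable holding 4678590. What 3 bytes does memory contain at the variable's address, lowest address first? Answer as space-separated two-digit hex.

4678590 in hexadecimal, padded to 24 bits, is 0x4763BE.
Split into bytes (most-significant first): 47 63 BE.
In big-endian order the high byte comes first in memory.
So the memory order matches the most-significant-first order: 47 63 BE.

47 63 BE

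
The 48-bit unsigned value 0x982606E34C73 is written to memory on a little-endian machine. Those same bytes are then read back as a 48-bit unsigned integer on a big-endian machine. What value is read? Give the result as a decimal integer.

Stored little-endian, the bytes at ascending addresses are 73 4C E3 06 26 98.
Read back as big-endian, the last byte is least significant, giving 0x734CE3062698.
0x734CE3062698 = 126774063539864.

126774063539864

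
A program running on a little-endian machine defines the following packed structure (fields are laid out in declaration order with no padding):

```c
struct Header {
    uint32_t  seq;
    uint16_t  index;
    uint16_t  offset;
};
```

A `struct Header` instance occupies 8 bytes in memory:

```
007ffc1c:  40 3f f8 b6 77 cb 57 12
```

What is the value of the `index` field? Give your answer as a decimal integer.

52087

`index` follows `seq` (4 bytes), so it starts at byte offset 4 and occupies 2 bytes.
Bytes at offsets 4..5: 77 CB.
Little-endian: lowest address holds the least-significant byte.
Reassemble most-significant byte first: CB 77 → 0xCB77.
0xCB77 = 52087.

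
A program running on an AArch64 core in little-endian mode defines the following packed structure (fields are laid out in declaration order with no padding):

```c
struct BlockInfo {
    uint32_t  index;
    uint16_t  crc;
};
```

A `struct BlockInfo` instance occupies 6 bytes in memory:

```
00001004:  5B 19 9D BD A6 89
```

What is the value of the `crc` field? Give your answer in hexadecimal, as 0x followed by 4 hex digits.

0x89A6

`crc` follows `index` (4 bytes), so it starts at byte offset 4 and occupies 2 bytes.
Bytes at offsets 4..5: A6 89.
In little-endian order the low byte comes first in memory.
Reassemble most-significant byte first: 89 A6 → 0x89A6.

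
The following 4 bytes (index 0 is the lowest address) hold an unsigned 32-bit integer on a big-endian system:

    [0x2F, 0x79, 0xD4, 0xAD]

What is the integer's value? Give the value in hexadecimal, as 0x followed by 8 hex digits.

Big-endian: lowest address holds the most-significant byte.
The bytes are already most-significant first: 0x2F79D4AD.

0x2F79D4AD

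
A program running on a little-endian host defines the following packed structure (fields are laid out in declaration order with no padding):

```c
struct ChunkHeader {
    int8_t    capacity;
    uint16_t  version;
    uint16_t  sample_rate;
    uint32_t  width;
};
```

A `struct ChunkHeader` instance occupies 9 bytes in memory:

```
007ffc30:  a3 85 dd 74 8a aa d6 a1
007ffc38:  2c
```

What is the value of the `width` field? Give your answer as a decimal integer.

`width` follows `capacity` (1 B), `version` (2 B), `sample_rate` (2 B), so it starts at offset 1 + 2 + 2 = 5 and occupies 4 bytes.
Bytes at offsets 5..8: AA D6 A1 2C.
In little-endian order the low byte comes first in memory.
Reassemble most-significant byte first: 2C A1 D6 AA → 0x2CA1D6AA.
0x2CA1D6AA = 748803754.

748803754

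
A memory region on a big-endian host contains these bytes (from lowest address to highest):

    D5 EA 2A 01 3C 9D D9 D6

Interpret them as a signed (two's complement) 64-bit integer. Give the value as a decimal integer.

Big-endian stores the most-significant byte at the lowest address.
The bytes are already most-significant first: 0xD5EA2A013C9DD9D6.
Top bit is set, so as a signed 64-bit value this is 0xD5EA2A013C9DD9D6 − 2^64 = -3032565214280295978.

-3032565214280295978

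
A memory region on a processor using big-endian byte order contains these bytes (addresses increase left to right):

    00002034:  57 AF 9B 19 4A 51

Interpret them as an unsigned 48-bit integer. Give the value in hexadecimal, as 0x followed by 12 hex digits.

0x57AF9B194A51

Big-endian: lowest address holds the most-significant byte.
The bytes are already most-significant first: 0x57AF9B194A51.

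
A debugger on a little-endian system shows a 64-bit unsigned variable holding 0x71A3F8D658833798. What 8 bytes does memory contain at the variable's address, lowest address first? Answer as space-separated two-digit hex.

Split into bytes (most-significant first): 71 A3 F8 D6 58 83 37 98.
Little-endian stores the least-significant byte at the lowest address.
So at ascending addresses the bytes are 98 37 83 58 D6 F8 A3 71.

98 37 83 58 D6 F8 A3 71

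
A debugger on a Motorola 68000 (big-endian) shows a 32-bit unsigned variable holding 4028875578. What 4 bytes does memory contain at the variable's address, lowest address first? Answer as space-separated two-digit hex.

F0 23 C3 3A

4028875578 in hexadecimal, padded to 32 bits, is 0xF023C33A.
Split into bytes (most-significant first): F0 23 C3 3A.
In big-endian order the high byte comes first in memory.
So the memory order matches the most-significant-first order: F0 23 C3 3A.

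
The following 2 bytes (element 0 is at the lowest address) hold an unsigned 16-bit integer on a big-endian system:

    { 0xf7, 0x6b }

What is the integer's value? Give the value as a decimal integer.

In big-endian order the high byte comes first in memory.
The bytes are already most-significant first: 0xF76B.
0xF76B = 63339.

63339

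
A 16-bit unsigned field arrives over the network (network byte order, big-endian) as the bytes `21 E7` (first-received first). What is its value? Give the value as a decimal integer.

In big-endian order the high byte comes first in memory.
The bytes are already most-significant first: 0x21E7.
0x21E7 = 8679.

8679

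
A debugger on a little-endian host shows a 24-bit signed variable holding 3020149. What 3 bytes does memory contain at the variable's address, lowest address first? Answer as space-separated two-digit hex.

75 15 2E

3020149 in hexadecimal, padded to 24 bits, is 0x2E1575.
Split into bytes (most-significant first): 2E 15 75.
In little-endian order the low byte comes first in memory.
So at ascending addresses the bytes are 75 15 2E.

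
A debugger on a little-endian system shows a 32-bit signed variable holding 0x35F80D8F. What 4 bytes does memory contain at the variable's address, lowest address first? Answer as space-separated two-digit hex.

8F 0D F8 35

Split into bytes (most-significant first): 35 F8 0D 8F.
In little-endian order the low byte comes first in memory.
So at ascending addresses the bytes are 8F 0D F8 35.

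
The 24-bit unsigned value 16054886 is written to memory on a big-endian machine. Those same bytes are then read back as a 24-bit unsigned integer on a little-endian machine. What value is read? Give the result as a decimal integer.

6748916

16054886 in 24-bit hexadecimal is 0xF4FA66.
Stored big-endian, the bytes at ascending addresses are F4 FA 66.
Read back as little-endian, the first byte is least significant, giving 0x66FAF4.
0x66FAF4 = 6748916.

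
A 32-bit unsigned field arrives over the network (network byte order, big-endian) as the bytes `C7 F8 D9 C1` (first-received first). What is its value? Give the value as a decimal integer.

3354974657

Big-endian stores the most-significant byte at the lowest address.
The bytes are already most-significant first: 0xC7F8D9C1.
0xC7F8D9C1 = 3354974657.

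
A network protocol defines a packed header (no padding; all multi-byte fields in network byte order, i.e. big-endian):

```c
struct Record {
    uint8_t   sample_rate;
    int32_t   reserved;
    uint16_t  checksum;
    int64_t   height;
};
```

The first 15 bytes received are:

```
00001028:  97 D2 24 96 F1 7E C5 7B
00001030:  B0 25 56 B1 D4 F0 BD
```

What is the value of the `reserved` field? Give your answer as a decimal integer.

`reserved` follows `sample_rate` (1 byte), so it starts at byte offset 1 and occupies 4 bytes.
Bytes at offsets 1..4: D2 24 96 F1.
In big-endian order the high byte comes first in memory.
The bytes are already most-significant first: 0xD22496F1.
Top bit is set, so as a signed 32-bit value this is 0xD22496F1 − 2^32 = -769353999.

-769353999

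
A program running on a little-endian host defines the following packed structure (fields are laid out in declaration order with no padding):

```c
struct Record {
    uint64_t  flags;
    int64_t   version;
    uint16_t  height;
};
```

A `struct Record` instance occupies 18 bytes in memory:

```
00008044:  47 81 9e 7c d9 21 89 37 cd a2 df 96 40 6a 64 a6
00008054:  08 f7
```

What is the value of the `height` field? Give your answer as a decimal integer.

`height` follows `flags` (8 B), `version` (8 B), so it starts at offset 8 + 8 = 16 and occupies 2 bytes.
Bytes at offsets 16..17: 08 F7.
In little-endian order the low byte comes first in memory.
Reassemble most-significant byte first: F7 08 → 0xF708.
0xF708 = 63240.

63240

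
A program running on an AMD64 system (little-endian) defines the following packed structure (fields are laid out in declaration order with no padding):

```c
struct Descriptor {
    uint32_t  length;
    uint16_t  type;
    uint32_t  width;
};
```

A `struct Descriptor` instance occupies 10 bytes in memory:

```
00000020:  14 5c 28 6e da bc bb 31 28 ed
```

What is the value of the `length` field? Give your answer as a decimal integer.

`length` is the first field, at byte offset 0, occupying 4 bytes.
Bytes at offsets 0..3: 14 5C 28 6E.
In little-endian order the low byte comes first in memory.
Reassemble most-significant byte first: 6E 28 5C 14 → 0x6E285C14.
0x6E285C14 = 1848138772.

1848138772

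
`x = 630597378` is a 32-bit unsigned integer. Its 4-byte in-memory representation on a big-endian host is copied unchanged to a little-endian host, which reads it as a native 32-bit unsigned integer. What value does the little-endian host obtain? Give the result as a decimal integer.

36148773

630597378 in 32-bit hexadecimal is 0x25962702.
Stored big-endian, the bytes at ascending addresses are 25 96 27 02.
Read back as little-endian, the first byte is least significant, giving 0x02279625.
0x02279625 = 36148773.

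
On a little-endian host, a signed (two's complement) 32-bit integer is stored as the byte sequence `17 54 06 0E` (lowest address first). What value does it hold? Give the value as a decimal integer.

Little-endian: lowest address holds the least-significant byte.
Reassemble most-significant byte first: 0E 06 54 17 → 0x0E065417.
0x0E065417 = 235295767.

235295767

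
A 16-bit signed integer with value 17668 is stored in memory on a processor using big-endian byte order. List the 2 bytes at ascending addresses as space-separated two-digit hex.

17668 in hexadecimal, padded to 16 bits, is 0x4504.
Split into bytes (most-significant first): 45 04.
Big-endian: lowest address holds the most-significant byte.
So the memory order matches the most-significant-first order: 45 04.

45 04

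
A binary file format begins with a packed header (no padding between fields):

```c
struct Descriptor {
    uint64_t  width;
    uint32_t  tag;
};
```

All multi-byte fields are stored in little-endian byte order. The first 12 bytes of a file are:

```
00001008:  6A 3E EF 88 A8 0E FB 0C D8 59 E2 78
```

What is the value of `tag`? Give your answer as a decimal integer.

2028100056

`tag` follows `width` (8 bytes), so it starts at byte offset 8 and occupies 4 bytes.
Bytes at offsets 8..11: D8 59 E2 78.
Little-endian: lowest address holds the least-significant byte.
Reassemble most-significant byte first: 78 E2 59 D8 → 0x78E259D8.
0x78E259D8 = 2028100056.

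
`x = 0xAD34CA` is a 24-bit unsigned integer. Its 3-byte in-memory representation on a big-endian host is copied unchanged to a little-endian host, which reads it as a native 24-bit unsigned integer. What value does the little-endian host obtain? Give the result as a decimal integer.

Stored big-endian, the bytes at ascending addresses are AD 34 CA.
Read back as little-endian, the first byte is least significant, giving 0xCA34AD.
0xCA34AD = 13251757.

13251757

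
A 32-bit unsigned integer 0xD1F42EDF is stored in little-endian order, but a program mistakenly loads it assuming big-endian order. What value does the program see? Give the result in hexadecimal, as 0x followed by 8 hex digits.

0xDF2EF4D1

Stored little-endian, the bytes at ascending addresses are DF 2E F4 D1.
Read back as big-endian, the last byte is least significant, giving 0xDF2EF4D1.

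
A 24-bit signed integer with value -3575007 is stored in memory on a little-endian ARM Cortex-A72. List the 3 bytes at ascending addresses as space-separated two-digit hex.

Two's complement of -3575007 in 24 bits: 3575007 = 0x368CDF; invert → 0xC97320; add 1 → 0xC97321.
Split into bytes (most-significant first): C9 73 21.
In little-endian order the low byte comes first in memory.
So at ascending addresses the bytes are 21 73 C9.

21 73 C9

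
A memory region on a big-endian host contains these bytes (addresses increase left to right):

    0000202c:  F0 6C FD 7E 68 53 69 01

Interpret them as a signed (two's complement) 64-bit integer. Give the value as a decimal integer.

Big-endian: lowest address holds the most-significant byte.
The bytes are already most-significant first: 0xF06CFD7E68536901.
Top bit is set, so as a signed 64-bit value this is 0xF06CFD7E68536901 − 2^64 = -1122243487764092671.

-1122243487764092671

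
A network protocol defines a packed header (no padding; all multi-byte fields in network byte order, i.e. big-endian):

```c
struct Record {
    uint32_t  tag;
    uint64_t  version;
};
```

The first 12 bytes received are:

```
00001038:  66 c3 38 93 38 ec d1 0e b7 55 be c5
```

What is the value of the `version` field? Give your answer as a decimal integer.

4101883221763276485

`version` follows `tag` (4 bytes), so it starts at byte offset 4 and occupies 8 bytes.
Bytes at offsets 4..11: 38 EC D1 0E B7 55 BE C5.
In big-endian order the high byte comes first in memory.
The bytes are already most-significant first: 0x38ECD10EB755BEC5.
0x38ECD10EB755BEC5 = 4101883221763276485.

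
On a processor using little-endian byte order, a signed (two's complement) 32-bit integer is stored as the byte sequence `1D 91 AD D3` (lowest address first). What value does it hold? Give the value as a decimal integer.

In little-endian order the low byte comes first in memory.
Reassemble most-significant byte first: D3 AD 91 1D → 0xD3AD911D.
Top bit is set, so as a signed 32-bit value this is 0xD3AD911D − 2^32 = -743599843.

-743599843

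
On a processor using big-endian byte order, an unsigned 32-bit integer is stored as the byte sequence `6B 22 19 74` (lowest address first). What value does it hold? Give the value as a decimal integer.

In big-endian order the high byte comes first in memory.
The bytes are already most-significant first: 0x6B221974.
0x6B221974 = 1797396852.

1797396852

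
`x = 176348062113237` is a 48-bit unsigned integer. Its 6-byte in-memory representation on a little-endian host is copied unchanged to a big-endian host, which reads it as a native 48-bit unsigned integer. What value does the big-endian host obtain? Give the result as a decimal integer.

234597979480992

176348062113237 in 48-bit hexadecimal is 0xA0633B995DD5.
Stored little-endian, the bytes at ascending addresses are D5 5D 99 3B 63 A0.
Read back as big-endian, the last byte is least significant, giving 0xD55D993B63A0.
0xD55D993B63A0 = 234597979480992.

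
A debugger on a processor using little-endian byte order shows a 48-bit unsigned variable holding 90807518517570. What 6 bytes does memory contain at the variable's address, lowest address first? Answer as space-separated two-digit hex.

90807518517570 in hexadecimal, padded to 48 bits, is 0x5296C5E25942.
Split into bytes (most-significant first): 52 96 C5 E2 59 42.
Little-endian stores the least-significant byte at the lowest address.
So at ascending addresses the bytes are 42 59 E2 C5 96 52.

42 59 E2 C5 96 52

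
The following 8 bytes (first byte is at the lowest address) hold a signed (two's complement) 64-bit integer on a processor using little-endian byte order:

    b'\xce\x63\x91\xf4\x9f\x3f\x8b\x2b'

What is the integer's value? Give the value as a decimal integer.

Little-endian stores the least-significant byte at the lowest address.
Reassemble most-significant byte first: 2B 8B 3F 9F F4 91 63 CE → 0x2B8B3F9FF49163CE.
0x2B8B3F9FF49163CE = 3137671521629201358.

3137671521629201358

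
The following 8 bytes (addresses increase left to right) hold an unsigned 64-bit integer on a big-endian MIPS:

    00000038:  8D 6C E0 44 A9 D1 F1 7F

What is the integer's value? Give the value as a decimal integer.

Big-endian stores the most-significant byte at the lowest address.
The bytes are already most-significant first: 0x8D6CE044A9D1F17F.
0x8D6CE044A9D1F17F = 10190766642344096127.

10190766642344096127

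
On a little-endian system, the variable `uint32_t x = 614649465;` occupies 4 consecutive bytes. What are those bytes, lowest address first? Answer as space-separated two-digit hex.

79 CE A2 24

614649465 in hexadecimal, padded to 32 bits, is 0x24A2CE79.
Split into bytes (most-significant first): 24 A2 CE 79.
Little-endian stores the least-significant byte at the lowest address.
So at ascending addresses the bytes are 79 CE A2 24.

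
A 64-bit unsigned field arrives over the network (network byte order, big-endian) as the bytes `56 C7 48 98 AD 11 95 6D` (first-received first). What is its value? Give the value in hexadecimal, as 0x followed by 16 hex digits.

0x56C74898AD11956D

Big-endian: lowest address holds the most-significant byte.
The bytes are already most-significant first: 0x56C74898AD11956D.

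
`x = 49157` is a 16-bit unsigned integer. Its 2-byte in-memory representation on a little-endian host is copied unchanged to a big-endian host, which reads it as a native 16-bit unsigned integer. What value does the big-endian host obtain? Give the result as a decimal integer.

1472

49157 in 16-bit hexadecimal is 0xC005.
Stored little-endian, the bytes at ascending addresses are 05 C0.
Read back as big-endian, the last byte is least significant, giving 0x05C0.
0x05C0 = 1472.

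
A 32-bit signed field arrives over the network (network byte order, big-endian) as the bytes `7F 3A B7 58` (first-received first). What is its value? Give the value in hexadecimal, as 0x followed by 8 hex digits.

0x7F3AB758

In big-endian order the high byte comes first in memory.
The bytes are already most-significant first: 0x7F3AB758.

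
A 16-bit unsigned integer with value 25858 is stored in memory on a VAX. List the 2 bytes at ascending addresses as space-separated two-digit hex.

02 65

25858 in hexadecimal, padded to 16 bits, is 0x6502.
Split into bytes (most-significant first): 65 02.
Little-endian stores the least-significant byte at the lowest address.
So at ascending addresses the bytes are 02 65.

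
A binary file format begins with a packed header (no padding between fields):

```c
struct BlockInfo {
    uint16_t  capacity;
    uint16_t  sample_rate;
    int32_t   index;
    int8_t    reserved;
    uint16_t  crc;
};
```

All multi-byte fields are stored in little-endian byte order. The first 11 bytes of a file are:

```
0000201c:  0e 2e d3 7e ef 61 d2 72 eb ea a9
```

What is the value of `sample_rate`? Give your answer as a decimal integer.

32467

`sample_rate` follows `capacity` (2 bytes), so it starts at byte offset 2 and occupies 2 bytes.
Bytes at offsets 2..3: D3 7E.
Little-endian: lowest address holds the least-significant byte.
Reassemble most-significant byte first: 7E D3 → 0x7ED3.
0x7ED3 = 32467.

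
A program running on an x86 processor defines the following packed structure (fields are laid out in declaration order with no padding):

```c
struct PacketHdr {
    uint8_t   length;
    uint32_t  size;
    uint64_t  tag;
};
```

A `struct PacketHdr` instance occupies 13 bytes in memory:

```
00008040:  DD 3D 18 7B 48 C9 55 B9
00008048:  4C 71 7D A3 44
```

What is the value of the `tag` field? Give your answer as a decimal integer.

`tag` follows `length` (1 B), `size` (4 B), so it starts at offset 1 + 4 = 5 and occupies 8 bytes.
Bytes at offsets 5..12: C9 55 B9 4C 71 7D A3 44.
Little-endian stores the least-significant byte at the lowest address.
Reassemble most-significant byte first: 44 A3 7D 71 4C B9 55 C9 → 0x44A37D714CB955C9.
0x44A37D714CB955C9 = 4945934741354927561.

4945934741354927561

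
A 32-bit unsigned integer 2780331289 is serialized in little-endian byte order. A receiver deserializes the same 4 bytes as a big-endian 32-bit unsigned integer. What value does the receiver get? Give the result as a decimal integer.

427669669

2780331289 in 32-bit hexadecimal is 0xA5B87D19.
Stored little-endian, the bytes at ascending addresses are 19 7D B8 A5.
Read back as big-endian, the last byte is least significant, giving 0x197DB8A5.
0x197DB8A5 = 427669669.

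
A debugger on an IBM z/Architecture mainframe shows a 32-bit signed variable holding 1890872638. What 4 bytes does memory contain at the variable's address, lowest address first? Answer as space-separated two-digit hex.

1890872638 in hexadecimal, padded to 32 bits, is 0x70B46D3E.
Split into bytes (most-significant first): 70 B4 6D 3E.
In big-endian order the high byte comes first in memory.
So the memory order matches the most-significant-first order: 70 B4 6D 3E.

70 B4 6D 3E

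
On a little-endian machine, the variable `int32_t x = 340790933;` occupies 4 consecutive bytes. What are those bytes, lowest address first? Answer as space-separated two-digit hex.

95 0E 50 14

340790933 in hexadecimal, padded to 32 bits, is 0x14500E95.
Split into bytes (most-significant first): 14 50 0E 95.
Little-endian: lowest address holds the least-significant byte.
So at ascending addresses the bytes are 95 0E 50 14.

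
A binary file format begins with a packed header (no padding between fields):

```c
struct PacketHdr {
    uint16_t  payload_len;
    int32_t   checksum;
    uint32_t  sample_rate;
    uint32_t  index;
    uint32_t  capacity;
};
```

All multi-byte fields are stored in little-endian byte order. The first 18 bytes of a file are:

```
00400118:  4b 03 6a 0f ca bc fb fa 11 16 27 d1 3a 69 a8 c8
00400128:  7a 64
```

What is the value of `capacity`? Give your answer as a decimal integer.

`capacity` follows `payload_len` (2 B), `checksum` (4 B), `sample_rate` (4 B), `index` (4 B), so it starts at offset 2 + 4 + 4 + 4 = 14 and occupies 4 bytes.
Bytes at offsets 14..17: A8 C8 7A 64.
Little-endian: lowest address holds the least-significant byte.
Reassemble most-significant byte first: 64 7A C8 A8 → 0x647AC8A8.
0x647AC8A8 = 1685768360.

1685768360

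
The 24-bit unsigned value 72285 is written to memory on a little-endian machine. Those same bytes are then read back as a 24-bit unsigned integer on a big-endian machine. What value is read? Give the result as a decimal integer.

72285 in 24-bit hexadecimal is 0x011A5D.
Stored little-endian, the bytes at ascending addresses are 5D 1A 01.
Read back as big-endian, the last byte is least significant, giving 0x5D1A01.
0x5D1A01 = 6101505.

6101505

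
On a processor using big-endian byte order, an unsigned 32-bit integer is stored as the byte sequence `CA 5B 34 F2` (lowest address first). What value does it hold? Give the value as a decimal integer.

3394974962

In big-endian order the high byte comes first in memory.
The bytes are already most-significant first: 0xCA5B34F2.
0xCA5B34F2 = 3394974962.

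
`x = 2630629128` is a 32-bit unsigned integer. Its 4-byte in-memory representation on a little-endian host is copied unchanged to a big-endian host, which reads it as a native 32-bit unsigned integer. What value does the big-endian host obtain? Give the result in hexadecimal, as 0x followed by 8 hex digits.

0x0837CC9C

2630629128 in 32-bit hexadecimal is 0x9CCC3708.
Stored little-endian, the bytes at ascending addresses are 08 37 CC 9C.
Read back as big-endian, the last byte is least significant, giving 0x0837CC9C.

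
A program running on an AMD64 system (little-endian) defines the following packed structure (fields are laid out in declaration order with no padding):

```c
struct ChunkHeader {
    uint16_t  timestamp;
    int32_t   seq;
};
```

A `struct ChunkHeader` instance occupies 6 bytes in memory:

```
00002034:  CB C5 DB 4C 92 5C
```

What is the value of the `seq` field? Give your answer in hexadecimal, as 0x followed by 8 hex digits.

0x5C924CDB

`seq` follows `timestamp` (2 bytes), so it starts at byte offset 2 and occupies 4 bytes.
Bytes at offsets 2..5: DB 4C 92 5C.
Little-endian: lowest address holds the least-significant byte.
Reassemble most-significant byte first: 5C 92 4C DB → 0x5C924CDB.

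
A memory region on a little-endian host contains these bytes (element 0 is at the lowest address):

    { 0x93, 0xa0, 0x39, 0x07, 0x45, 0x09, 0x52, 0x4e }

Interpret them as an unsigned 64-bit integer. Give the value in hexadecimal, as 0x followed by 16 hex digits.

0x4E5209450739A093

Little-endian: lowest address holds the least-significant byte.
Reassemble most-significant byte first: 4E 52 09 45 07 39 A0 93 → 0x4E5209450739A093.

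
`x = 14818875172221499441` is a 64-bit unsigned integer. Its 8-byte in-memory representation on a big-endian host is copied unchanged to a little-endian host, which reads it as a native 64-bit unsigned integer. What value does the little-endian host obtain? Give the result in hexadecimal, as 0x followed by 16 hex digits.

0x31381E937438A7CD

14818875172221499441 in 64-bit hexadecimal is 0xCDA73874931E3831.
Stored big-endian, the bytes at ascending addresses are CD A7 38 74 93 1E 38 31.
Read back as little-endian, the first byte is least significant, giving 0x31381E937438A7CD.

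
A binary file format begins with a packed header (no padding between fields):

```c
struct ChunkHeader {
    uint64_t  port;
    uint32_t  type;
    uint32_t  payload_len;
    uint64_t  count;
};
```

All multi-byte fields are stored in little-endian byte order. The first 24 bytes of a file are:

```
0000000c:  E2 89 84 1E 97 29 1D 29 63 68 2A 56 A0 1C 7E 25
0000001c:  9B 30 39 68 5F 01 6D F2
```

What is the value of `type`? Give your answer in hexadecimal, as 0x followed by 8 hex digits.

`type` follows `port` (8 bytes), so it starts at byte offset 8 and occupies 4 bytes.
Bytes at offsets 8..11: 63 68 2A 56.
Little-endian: lowest address holds the least-significant byte.
Reassemble most-significant byte first: 56 2A 68 63 → 0x562A6863.

0x562A6863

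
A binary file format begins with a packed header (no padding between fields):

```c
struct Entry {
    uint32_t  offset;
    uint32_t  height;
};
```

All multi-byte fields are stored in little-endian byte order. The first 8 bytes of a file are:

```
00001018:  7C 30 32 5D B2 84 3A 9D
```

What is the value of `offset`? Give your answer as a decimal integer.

`offset` is the first field, at byte offset 0, occupying 4 bytes.
Bytes at offsets 0..3: 7C 30 32 5D.
In little-endian order the low byte comes first in memory.
Reassemble most-significant byte first: 5D 32 30 7C → 0x5D32307C.
0x5D32307C = 1563570300.

1563570300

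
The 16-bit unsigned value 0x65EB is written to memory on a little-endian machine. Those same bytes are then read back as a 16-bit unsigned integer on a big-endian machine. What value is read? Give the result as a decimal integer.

Stored little-endian, the bytes at ascending addresses are EB 65.
Read back as big-endian, the last byte is least significant, giving 0xEB65.
0xEB65 = 60261.

60261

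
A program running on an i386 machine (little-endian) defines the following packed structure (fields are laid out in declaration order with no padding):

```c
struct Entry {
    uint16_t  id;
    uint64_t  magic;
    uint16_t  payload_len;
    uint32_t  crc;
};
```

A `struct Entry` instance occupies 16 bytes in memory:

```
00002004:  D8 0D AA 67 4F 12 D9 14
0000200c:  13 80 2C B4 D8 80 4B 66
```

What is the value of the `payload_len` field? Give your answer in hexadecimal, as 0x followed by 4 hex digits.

`payload_len` follows `id` (2 B), `magic` (8 B), so it starts at offset 2 + 8 = 10 and occupies 2 bytes.
Bytes at offsets 10..11: 2C B4.
Little-endian: lowest address holds the least-significant byte.
Reassemble most-significant byte first: B4 2C → 0xB42C.

0xB42C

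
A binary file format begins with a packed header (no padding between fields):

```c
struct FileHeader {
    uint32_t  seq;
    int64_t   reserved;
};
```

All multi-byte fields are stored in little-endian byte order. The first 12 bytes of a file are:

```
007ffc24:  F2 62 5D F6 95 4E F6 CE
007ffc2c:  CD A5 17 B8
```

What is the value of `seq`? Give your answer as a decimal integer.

`seq` is the first field, at byte offset 0, occupying 4 bytes.
Bytes at offsets 0..3: F2 62 5D F6.
Little-endian stores the least-significant byte at the lowest address.
Reassemble most-significant byte first: F6 5D 62 F2 → 0xF65D62F2.
0xF65D62F2 = 4133315314.

4133315314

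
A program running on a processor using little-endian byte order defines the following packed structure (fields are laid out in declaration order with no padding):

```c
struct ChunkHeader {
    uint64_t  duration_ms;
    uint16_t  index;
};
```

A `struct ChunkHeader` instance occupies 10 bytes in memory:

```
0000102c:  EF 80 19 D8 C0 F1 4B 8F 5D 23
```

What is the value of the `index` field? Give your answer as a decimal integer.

`index` follows `duration_ms` (8 bytes), so it starts at byte offset 8 and occupies 2 bytes.
Bytes at offsets 8..9: 5D 23.
In little-endian order the low byte comes first in memory.
Reassemble most-significant byte first: 23 5D → 0x235D.
0x235D = 9053.

9053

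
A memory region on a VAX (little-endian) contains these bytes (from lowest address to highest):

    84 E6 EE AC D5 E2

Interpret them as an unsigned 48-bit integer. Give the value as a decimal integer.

249407357249156

Little-endian: lowest address holds the least-significant byte.
Reassemble most-significant byte first: E2 D5 AC EE E6 84 → 0xE2D5ACEEE684.
0xE2D5ACEEE684 = 249407357249156.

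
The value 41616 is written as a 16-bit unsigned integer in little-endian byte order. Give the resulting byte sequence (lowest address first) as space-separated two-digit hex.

41616 in hexadecimal, padded to 16 bits, is 0xA290.
Split into bytes (most-significant first): A2 90.
In little-endian order the low byte comes first in memory.
So at ascending addresses the bytes are 90 A2.

90 A2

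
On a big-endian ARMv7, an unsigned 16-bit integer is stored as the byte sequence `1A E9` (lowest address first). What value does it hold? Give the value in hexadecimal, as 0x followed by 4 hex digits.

Big-endian stores the most-significant byte at the lowest address.
The bytes are already most-significant first: 0x1AE9.

0x1AE9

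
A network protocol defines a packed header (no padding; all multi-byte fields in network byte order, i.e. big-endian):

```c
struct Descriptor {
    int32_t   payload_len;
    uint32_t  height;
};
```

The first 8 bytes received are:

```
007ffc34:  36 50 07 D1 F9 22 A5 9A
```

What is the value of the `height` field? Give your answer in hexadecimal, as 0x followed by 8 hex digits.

0xF922A59A

`height` follows `payload_len` (4 bytes), so it starts at byte offset 4 and occupies 4 bytes.
Bytes at offsets 4..7: F9 22 A5 9A.
In big-endian order the high byte comes first in memory.
The bytes are already most-significant first: 0xF922A59A.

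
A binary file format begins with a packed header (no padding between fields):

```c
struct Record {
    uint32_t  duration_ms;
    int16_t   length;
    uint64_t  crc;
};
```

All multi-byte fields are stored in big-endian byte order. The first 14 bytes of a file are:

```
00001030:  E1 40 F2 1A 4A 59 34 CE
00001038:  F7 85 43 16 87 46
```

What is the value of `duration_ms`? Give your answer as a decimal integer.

`duration_ms` is the first field, at byte offset 0, occupying 4 bytes.
Bytes at offsets 0..3: E1 40 F2 1A.
In big-endian order the high byte comes first in memory.
The bytes are already most-significant first: 0xE140F21A.
0xE140F21A = 3779129882.

3779129882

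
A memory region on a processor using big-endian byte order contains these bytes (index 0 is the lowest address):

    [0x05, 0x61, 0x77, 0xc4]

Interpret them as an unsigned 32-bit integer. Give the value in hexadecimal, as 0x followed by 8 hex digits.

0x056177C4

In big-endian order the high byte comes first in memory.
The bytes are already most-significant first: 0x056177C4.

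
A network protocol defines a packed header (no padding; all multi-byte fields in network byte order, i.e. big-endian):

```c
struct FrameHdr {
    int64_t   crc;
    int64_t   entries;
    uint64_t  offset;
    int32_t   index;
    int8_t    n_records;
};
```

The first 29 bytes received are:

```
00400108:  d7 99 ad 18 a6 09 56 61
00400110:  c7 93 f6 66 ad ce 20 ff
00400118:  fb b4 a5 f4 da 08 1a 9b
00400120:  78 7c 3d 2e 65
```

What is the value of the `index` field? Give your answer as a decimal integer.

`index` follows `crc` (8 B), `entries` (8 B), `offset` (8 B), so it starts at offset 8 + 8 + 8 = 24 and occupies 4 bytes.
Bytes at offsets 24..27: 78 7C 3D 2E.
Big-endian stores the most-significant byte at the lowest address.
The bytes are already most-significant first: 0x787C3D2E.
0x787C3D2E = 2021408046.

2021408046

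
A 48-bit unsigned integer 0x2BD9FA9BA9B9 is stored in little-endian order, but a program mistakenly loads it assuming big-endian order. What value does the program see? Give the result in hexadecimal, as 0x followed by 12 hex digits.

0xB9A99BFAD92B

Stored little-endian, the bytes at ascending addresses are B9 A9 9B FA D9 2B.
Read back as big-endian, the last byte is least significant, giving 0xB9A99BFAD92B.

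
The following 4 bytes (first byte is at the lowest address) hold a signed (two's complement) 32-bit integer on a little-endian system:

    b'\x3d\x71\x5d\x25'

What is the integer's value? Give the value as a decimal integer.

Little-endian: lowest address holds the least-significant byte.
Reassemble most-significant byte first: 25 5D 71 3D → 0x255D713D.
0x255D713D = 626880829.

626880829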